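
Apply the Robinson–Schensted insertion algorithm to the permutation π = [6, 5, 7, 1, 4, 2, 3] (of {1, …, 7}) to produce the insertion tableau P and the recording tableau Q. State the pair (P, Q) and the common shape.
P = [1, 2, 3] / [4, 7] / [5] / [6];  Q = [1, 3, 7] / [2, 5] / [4] / [6];  common shape = (3, 2, 1, 1)

Row-insert the values π_1, π_2, … into P one at a time, bumping the leftmost entry strictly greater than the inserted value down to the next row. The recording tableau Q records, in position (i, j), the step at which that cell was added to P.
  Insert 6 (step 1): P = [6];  Q = [1]
  Insert 5 (step 2): P = [5] / [6];  Q = [1] / [2]
  Insert 7 (step 3): P = [5, 7] / [6];  Q = [1, 3] / [2]
  Insert 1 (step 4): P = [1, 7] / [5] / [6];  Q = [1, 3] / [2] / [4]
  Insert 4 (step 5): P = [1, 4] / [5, 7] / [6];  Q = [1, 3] / [2, 5] / [4]
  Insert 2 (step 6): P = [1, 2] / [4, 7] / [5] / [6];  Q = [1, 3] / [2, 5] / [4] / [6]
  Insert 3 (step 7): P = [1, 2, 3] / [4, 7] / [5] / [6];  Q = [1, 3, 7] / [2, 5] / [4] / [6]
Final shape: (3, 2, 1, 1).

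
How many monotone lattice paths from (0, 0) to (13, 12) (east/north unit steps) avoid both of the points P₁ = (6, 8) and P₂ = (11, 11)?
Number of paths = 2597518

Inclusion–exclusion. Total paths: C(25, 13) = 5200300. Through P₁: C(14, 6)·C(11, 7) = 990990. Through P₂: C(22, 11)·C(3, 2) = 2116296. Since P₁ is strictly southwest of P₂, a monotone path through both must visit P₁ then P₂; paths through both = C(14, 6)·C(8, 5)·C(3, 2) = 504504. Avoid both = 5200300 − 990990 − 2116296 + 504504 = 2597518.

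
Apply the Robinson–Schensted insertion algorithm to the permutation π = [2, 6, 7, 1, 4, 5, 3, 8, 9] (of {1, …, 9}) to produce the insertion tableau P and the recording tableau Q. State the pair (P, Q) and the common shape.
P = [1, 3, 5, 8, 9] / [2, 4, 7] / [6];  Q = [1, 2, 3, 8, 9] / [4, 5, 6] / [7];  common shape = (5, 3, 1)

Row-insert the values π_1, π_2, … into P one at a time, bumping the leftmost entry strictly greater than the inserted value down to the next row. The recording tableau Q records, in position (i, j), the step at which that cell was added to P.
  Insert 2 (step 1): P = [2];  Q = [1]
  Insert 6 (step 2): P = [2, 6];  Q = [1, 2]
  Insert 7 (step 3): P = [2, 6, 7];  Q = [1, 2, 3]
  Insert 1 (step 4): P = [1, 6, 7] / [2];  Q = [1, 2, 3] / [4]
  Insert 4 (step 5): P = [1, 4, 7] / [2, 6];  Q = [1, 2, 3] / [4, 5]
  Insert 5 (step 6): P = [1, 4, 5] / [2, 6, 7];  Q = [1, 2, 3] / [4, 5, 6]
  Insert 3 (step 7): P = [1, 3, 5] / [2, 4, 7] / [6];  Q = [1, 2, 3] / [4, 5, 6] / [7]
  Insert 8 (step 8): P = [1, 3, 5, 8] / [2, 4, 7] / [6];  Q = [1, 2, 3, 8] / [4, 5, 6] / [7]
  Insert 9 (step 9): P = [1, 3, 5, 8, 9] / [2, 4, 7] / [6];  Q = [1, 2, 3, 8, 9] / [4, 5, 6] / [7]
Final shape: (5, 3, 1).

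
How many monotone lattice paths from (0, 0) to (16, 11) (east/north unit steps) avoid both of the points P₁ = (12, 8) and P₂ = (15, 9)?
Number of paths = 6218073

Inclusion–exclusion. Total paths: C(27, 16) = 13037895. Through P₁: C(20, 12)·C(7, 4) = 4408950. Through P₂: C(24, 15)·C(3, 1) = 3922512. Since P₁ is strictly southwest of P₂, a monotone path through both must visit P₁ then P₂; paths through both = C(20, 12)·C(4, 3)·C(3, 1) = 1511640. Avoid both = 13037895 − 4408950 − 3922512 + 1511640 = 6218073.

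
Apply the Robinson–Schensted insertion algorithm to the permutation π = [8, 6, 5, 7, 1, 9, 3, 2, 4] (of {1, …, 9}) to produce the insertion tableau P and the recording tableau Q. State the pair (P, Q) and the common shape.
P = [1, 2, 4] / [3, 7, 9] / [5] / [6] / [8];  Q = [1, 4, 6] / [2, 7, 9] / [3] / [5] / [8];  common shape = (3, 3, 1, 1, 1)

Row-insert the values π_1, π_2, … into P one at a time, bumping the leftmost entry strictly greater than the inserted value down to the next row. The recording tableau Q records, in position (i, j), the step at which that cell was added to P.
  Insert 8 (step 1): P = [8];  Q = [1]
  Insert 6 (step 2): P = [6] / [8];  Q = [1] / [2]
  Insert 5 (step 3): P = [5] / [6] / [8];  Q = [1] / [2] / [3]
  Insert 7 (step 4): P = [5, 7] / [6] / [8];  Q = [1, 4] / [2] / [3]
  Insert 1 (step 5): P = [1, 7] / [5] / [6] / [8];  Q = [1, 4] / [2] / [3] / [5]
  Insert 9 (step 6): P = [1, 7, 9] / [5] / [6] / [8];  Q = [1, 4, 6] / [2] / [3] / [5]
  Insert 3 (step 7): P = [1, 3, 9] / [5, 7] / [6] / [8];  Q = [1, 4, 6] / [2, 7] / [3] / [5]
  Insert 2 (step 8): P = [1, 2, 9] / [3, 7] / [5] / [6] / [8];  Q = [1, 4, 6] / [2, 7] / [3] / [5] / [8]
  Insert 4 (step 9): P = [1, 2, 4] / [3, 7, 9] / [5] / [6] / [8];  Q = [1, 4, 6] / [2, 7, 9] / [3] / [5] / [8]
Final shape: (3, 3, 1, 1, 1).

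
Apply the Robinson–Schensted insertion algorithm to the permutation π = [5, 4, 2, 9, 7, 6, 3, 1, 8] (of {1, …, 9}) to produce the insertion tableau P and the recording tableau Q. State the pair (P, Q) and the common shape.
P = [1, 3, 8] / [2, 6] / [4, 7] / [5] / [9];  Q = [1, 4, 9] / [2, 5] / [3, 6] / [7] / [8];  common shape = (3, 2, 2, 1, 1)

Row-insert the values π_1, π_2, … into P one at a time, bumping the leftmost entry strictly greater than the inserted value down to the next row. The recording tableau Q records, in position (i, j), the step at which that cell was added to P.
  Insert 5 (step 1): P = [5];  Q = [1]
  Insert 4 (step 2): P = [4] / [5];  Q = [1] / [2]
  Insert 2 (step 3): P = [2] / [4] / [5];  Q = [1] / [2] / [3]
  Insert 9 (step 4): P = [2, 9] / [4] / [5];  Q = [1, 4] / [2] / [3]
  Insert 7 (step 5): P = [2, 7] / [4, 9] / [5];  Q = [1, 4] / [2, 5] / [3]
  Insert 6 (step 6): P = [2, 6] / [4, 7] / [5, 9];  Q = [1, 4] / [2, 5] / [3, 6]
  Insert 3 (step 7): P = [2, 3] / [4, 6] / [5, 7] / [9];  Q = [1, 4] / [2, 5] / [3, 6] / [7]
  Insert 1 (step 8): P = [1, 3] / [2, 6] / [4, 7] / [5] / [9];  Q = [1, 4] / [2, 5] / [3, 6] / [7] / [8]
  Insert 8 (step 9): P = [1, 3, 8] / [2, 6] / [4, 7] / [5] / [9];  Q = [1, 4, 9] / [2, 5] / [3, 6] / [7] / [8]
Final shape: (3, 2, 2, 1, 1).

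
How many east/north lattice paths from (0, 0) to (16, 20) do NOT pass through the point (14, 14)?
Number of paths = 6184607310

Total paths from (0, 0) to (16, 20): C(36, 16) = 7307872110. Paths through (14, 14): (paths (0, 0) → (14, 14)) × (paths (14, 14) → (16, 20)) = C(28, 14) · C(8, 2) = 40116600 · 28 = 1123264800. Avoidance count = 7307872110 − 1123264800 = 6184607310.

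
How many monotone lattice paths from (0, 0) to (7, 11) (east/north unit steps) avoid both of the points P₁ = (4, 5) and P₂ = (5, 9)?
Number of paths = 13008

Inclusion–exclusion. Total paths: C(18, 7) = 31824. Through P₁: C(9, 4)·C(9, 3) = 10584. Through P₂: C(14, 5)·C(4, 2) = 12012. Since P₁ is strictly southwest of P₂, a monotone path through both must visit P₁ then P₂; paths through both = C(9, 4)·C(5, 1)·C(4, 2) = 3780. Avoid both = 31824 − 10584 − 12012 + 3780 = 13008.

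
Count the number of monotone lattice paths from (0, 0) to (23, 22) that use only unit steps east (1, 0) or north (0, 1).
Number of paths = 4116715363800

A monotone lattice path from (0, 0) to (23, 22) consists of 23 east steps and 22 north steps in some order, so it is determined by which 23 of the 45 steps are east. The count is C(45, 23) = 4116715363800.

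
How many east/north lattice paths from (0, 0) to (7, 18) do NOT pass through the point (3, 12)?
Number of paths = 385150

Total paths from (0, 0) to (7, 18): C(25, 7) = 480700. Paths through (3, 12): (paths (0, 0) → (3, 12)) × (paths (3, 12) → (7, 18)) = C(15, 3) · C(10, 4) = 455 · 210 = 95550. Avoidance count = 480700 − 95550 = 385150.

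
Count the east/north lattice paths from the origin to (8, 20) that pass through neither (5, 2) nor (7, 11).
Number of paths = 2773485

Inclusion–exclusion. Total paths: C(28, 8) = 3108105. Through P₁: C(7, 5)·C(21, 3) = 27930. Through P₂: C(18, 7)·C(10, 1) = 318240. Since P₁ is strictly southwest of P₂, a monotone path through both must visit P₁ then P₂; paths through both = C(7, 5)·C(11, 2)·C(10, 1) = 11550. Avoid both = 3108105 − 27930 − 318240 + 11550 = 2773485.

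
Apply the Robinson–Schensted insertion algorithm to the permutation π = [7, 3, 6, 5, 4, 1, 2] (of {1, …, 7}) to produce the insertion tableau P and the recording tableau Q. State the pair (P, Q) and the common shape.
P = [1, 2] / [3, 4] / [5] / [6] / [7];  Q = [1, 3] / [2, 7] / [4] / [5] / [6];  common shape = (2, 2, 1, 1, 1)

Row-insert the values π_1, π_2, … into P one at a time, bumping the leftmost entry strictly greater than the inserted value down to the next row. The recording tableau Q records, in position (i, j), the step at which that cell was added to P.
  Insert 7 (step 1): P = [7];  Q = [1]
  Insert 3 (step 2): P = [3] / [7];  Q = [1] / [2]
  Insert 6 (step 3): P = [3, 6] / [7];  Q = [1, 3] / [2]
  Insert 5 (step 4): P = [3, 5] / [6] / [7];  Q = [1, 3] / [2] / [4]
  Insert 4 (step 5): P = [3, 4] / [5] / [6] / [7];  Q = [1, 3] / [2] / [4] / [5]
  Insert 1 (step 6): P = [1, 4] / [3] / [5] / [6] / [7];  Q = [1, 3] / [2] / [4] / [5] / [6]
  Insert 2 (step 7): P = [1, 2] / [3, 4] / [5] / [6] / [7];  Q = [1, 3] / [2, 7] / [4] / [5] / [6]
Final shape: (2, 2, 1, 1, 1).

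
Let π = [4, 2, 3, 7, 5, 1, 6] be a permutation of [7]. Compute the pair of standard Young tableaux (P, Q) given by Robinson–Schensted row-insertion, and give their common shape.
P = [1, 3, 5, 6] / [2, 7] / [4];  Q = [1, 3, 4, 7] / [2, 5] / [6];  common shape = (4, 2, 1)

Row-insert the values π_1, π_2, … into P one at a time, bumping the leftmost entry strictly greater than the inserted value down to the next row. The recording tableau Q records, in position (i, j), the step at which that cell was added to P.
  Insert 4 (step 1): P = [4];  Q = [1]
  Insert 2 (step 2): P = [2] / [4];  Q = [1] / [2]
  Insert 3 (step 3): P = [2, 3] / [4];  Q = [1, 3] / [2]
  Insert 7 (step 4): P = [2, 3, 7] / [4];  Q = [1, 3, 4] / [2]
  Insert 5 (step 5): P = [2, 3, 5] / [4, 7];  Q = [1, 3, 4] / [2, 5]
  Insert 1 (step 6): P = [1, 3, 5] / [2, 7] / [4];  Q = [1, 3, 4] / [2, 5] / [6]
  Insert 6 (step 7): P = [1, 3, 5, 6] / [2, 7] / [4];  Q = [1, 3, 4, 7] / [2, 5] / [6]
Final shape: (4, 2, 1).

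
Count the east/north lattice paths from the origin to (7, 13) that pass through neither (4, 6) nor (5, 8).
Number of paths = 38523

Inclusion–exclusion. Total paths: C(20, 7) = 77520. Through P₁: C(10, 4)·C(10, 3) = 25200. Through P₂: C(13, 5)·C(7, 2) = 27027. Since P₁ is strictly southwest of P₂, a monotone path through both must visit P₁ then P₂; paths through both = C(10, 4)·C(3, 1)·C(7, 2) = 13230. Avoid both = 77520 − 25200 − 27027 + 13230 = 38523.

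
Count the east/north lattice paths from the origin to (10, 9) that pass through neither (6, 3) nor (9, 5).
Number of paths = 68928

Inclusion–exclusion. Total paths: C(19, 10) = 92378. Through P₁: C(9, 6)·C(10, 4) = 17640. Through P₂: C(14, 9)·C(5, 1) = 10010. Since P₁ is strictly southwest of P₂, a monotone path through both must visit P₁ then P₂; paths through both = C(9, 6)·C(5, 3)·C(5, 1) = 4200. Avoid both = 92378 − 17640 − 10010 + 4200 = 68928.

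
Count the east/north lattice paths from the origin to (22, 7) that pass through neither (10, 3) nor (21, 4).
Number of paths = 1003388

Inclusion–exclusion. Total paths: C(29, 22) = 1560780. Through P₁: C(13, 10)·C(16, 12) = 520520. Through P₂: C(25, 21)·C(4, 1) = 50600. Since P₁ is strictly southwest of P₂, a monotone path through both must visit P₁ then P₂; paths through both = C(13, 10)·C(12, 11)·C(4, 1) = 13728. Avoid both = 1560780 − 520520 − 50600 + 13728 = 1003388.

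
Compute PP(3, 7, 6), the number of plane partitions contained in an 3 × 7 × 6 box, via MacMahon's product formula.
PP(3, 7, 6) = 131589315

Evaluate the triple product over i = 1..3, j = 1..7, k = 1..6. The factors are (2/1) · (3/2) · (4/3) · (5/4) · (6/5) · (7/6) · (3/2) · (4/3) · … (126 factors total). The numerators and denominators telescope so the product is an integer; carrying out the multiplication exactly gives PP(3, 7, 6) = 131589315.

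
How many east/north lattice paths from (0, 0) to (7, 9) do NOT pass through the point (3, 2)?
Number of paths = 8140

Total paths from (0, 0) to (7, 9): C(16, 7) = 11440. Paths through (3, 2): (paths (0, 0) → (3, 2)) × (paths (3, 2) → (7, 9)) = C(5, 3) · C(11, 4) = 10 · 330 = 3300. Avoidance count = 11440 − 3300 = 8140.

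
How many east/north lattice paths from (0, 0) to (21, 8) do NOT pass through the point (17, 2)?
Number of paths = 4256235

Total paths from (0, 0) to (21, 8): C(29, 21) = 4292145. Paths through (17, 2): (paths (0, 0) → (17, 2)) × (paths (17, 2) → (21, 8)) = C(19, 17) · C(10, 4) = 171 · 210 = 35910. Avoidance count = 4292145 − 35910 = 4256235.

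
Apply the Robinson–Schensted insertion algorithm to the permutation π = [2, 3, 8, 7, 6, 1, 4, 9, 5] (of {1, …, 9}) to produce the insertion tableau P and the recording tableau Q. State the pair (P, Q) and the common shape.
P = [1, 3, 4, 5] / [2, 6, 9] / [7] / [8];  Q = [1, 2, 3, 8] / [4, 7, 9] / [5] / [6];  common shape = (4, 3, 1, 1)

Row-insert the values π_1, π_2, … into P one at a time, bumping the leftmost entry strictly greater than the inserted value down to the next row. The recording tableau Q records, in position (i, j), the step at which that cell was added to P.
  Insert 2 (step 1): P = [2];  Q = [1]
  Insert 3 (step 2): P = [2, 3];  Q = [1, 2]
  Insert 8 (step 3): P = [2, 3, 8];  Q = [1, 2, 3]
  Insert 7 (step 4): P = [2, 3, 7] / [8];  Q = [1, 2, 3] / [4]
  Insert 6 (step 5): P = [2, 3, 6] / [7] / [8];  Q = [1, 2, 3] / [4] / [5]
  Insert 1 (step 6): P = [1, 3, 6] / [2] / [7] / [8];  Q = [1, 2, 3] / [4] / [5] / [6]
  Insert 4 (step 7): P = [1, 3, 4] / [2, 6] / [7] / [8];  Q = [1, 2, 3] / [4, 7] / [5] / [6]
  Insert 9 (step 8): P = [1, 3, 4, 9] / [2, 6] / [7] / [8];  Q = [1, 2, 3, 8] / [4, 7] / [5] / [6]
  Insert 5 (step 9): P = [1, 3, 4, 5] / [2, 6, 9] / [7] / [8];  Q = [1, 2, 3, 8] / [4, 7, 9] / [5] / [6]
Final shape: (4, 3, 1, 1).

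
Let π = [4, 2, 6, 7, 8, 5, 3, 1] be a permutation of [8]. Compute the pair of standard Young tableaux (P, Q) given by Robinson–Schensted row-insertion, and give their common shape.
P = [1, 3, 7, 8] / [2, 5] / [4] / [6];  Q = [1, 3, 4, 5] / [2, 6] / [7] / [8];  common shape = (4, 2, 1, 1)

Row-insert the values π_1, π_2, … into P one at a time, bumping the leftmost entry strictly greater than the inserted value down to the next row. The recording tableau Q records, in position (i, j), the step at which that cell was added to P.
  Insert 4 (step 1): P = [4];  Q = [1]
  Insert 2 (step 2): P = [2] / [4];  Q = [1] / [2]
  Insert 6 (step 3): P = [2, 6] / [4];  Q = [1, 3] / [2]
  Insert 7 (step 4): P = [2, 6, 7] / [4];  Q = [1, 3, 4] / [2]
  Insert 8 (step 5): P = [2, 6, 7, 8] / [4];  Q = [1, 3, 4, 5] / [2]
  Insert 5 (step 6): P = [2, 5, 7, 8] / [4, 6];  Q = [1, 3, 4, 5] / [2, 6]
  Insert 3 (step 7): P = [2, 3, 7, 8] / [4, 5] / [6];  Q = [1, 3, 4, 5] / [2, 6] / [7]
  Insert 1 (step 8): P = [1, 3, 7, 8] / [2, 5] / [4] / [6];  Q = [1, 3, 4, 5] / [2, 6] / [7] / [8]
Final shape: (4, 2, 1, 1).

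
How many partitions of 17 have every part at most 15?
p(17, parts ≤ 15) = 295

Use the recurrence p(n, m) = p(n, m−1) + p(n−m, m): either the largest part is < m (count p(n, m−1)) or the largest part is exactly m (remove one copy of m, count p(n−m, m)). With p(0, ·) = 1 this gives p(17, parts ≤ 15) = 295. (By conjugating Young diagrams, this also counts partitions of 17 into at most 15 parts.)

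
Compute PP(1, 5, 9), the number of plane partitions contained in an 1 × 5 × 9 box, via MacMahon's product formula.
PP(1, 5, 9) = 2002

Evaluate the triple product over i = 1..1, j = 1..5, k = 1..9. The factors are (2/1) · (3/2) · (4/3) · (5/4) · (6/5) · (7/6) · (8/7) · (9/8) · … (45 factors total). The numerators and denominators telescope so the product is an integer; carrying out the multiplication exactly gives PP(1, 5, 9) = 2002.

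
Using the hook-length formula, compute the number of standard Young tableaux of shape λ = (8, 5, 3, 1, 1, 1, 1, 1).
# SYT of shape (8, 5, 3, 1, 1, 1, 1, 1) = 311095512

Hook-length formula: f^λ = n! / Π hook(c), product over all cells c of the Young diagram. For λ = (8, 5, 3, 1, 1, 1, 1, 1), n = 21 boxes. Hook lengths by row (left-to-right, top-to-bottom): [15, 9, 8, 6, 5, 3, 2, 1]; [11, 5, 4, 2, 1]; [8, 2, 1]; [5]; [4]; [3]; [2]; [1]. Product of hooks = 164229120000. So f^λ = 21! / 164229120000 = 51090942171709440000 / 164229120000 = 311095512.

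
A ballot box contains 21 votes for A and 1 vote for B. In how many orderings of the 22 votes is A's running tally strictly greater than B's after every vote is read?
Strict-lead orderings = 20

Total orderings of the 22 votes with 21 for A: C(22, 21) = 22. By the Bertrand ballot formula (Cycle Lemma / reflection principle), the number of orderings in which A is strictly ahead of B throughout is (p − q)/(p + q) · C(p + q, p) = (21 − 1)/(21 + 1) · 22 = 20.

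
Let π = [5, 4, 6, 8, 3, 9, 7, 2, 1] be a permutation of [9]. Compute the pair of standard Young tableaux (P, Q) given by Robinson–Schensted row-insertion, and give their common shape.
P = [1, 6, 7, 9] / [2, 8] / [3] / [4] / [5];  Q = [1, 3, 4, 6] / [2, 7] / [5] / [8] / [9];  common shape = (4, 2, 1, 1, 1)

Row-insert the values π_1, π_2, … into P one at a time, bumping the leftmost entry strictly greater than the inserted value down to the next row. The recording tableau Q records, in position (i, j), the step at which that cell was added to P.
  Insert 5 (step 1): P = [5];  Q = [1]
  Insert 4 (step 2): P = [4] / [5];  Q = [1] / [2]
  Insert 6 (step 3): P = [4, 6] / [5];  Q = [1, 3] / [2]
  Insert 8 (step 4): P = [4, 6, 8] / [5];  Q = [1, 3, 4] / [2]
  Insert 3 (step 5): P = [3, 6, 8] / [4] / [5];  Q = [1, 3, 4] / [2] / [5]
  Insert 9 (step 6): P = [3, 6, 8, 9] / [4] / [5];  Q = [1, 3, 4, 6] / [2] / [5]
  Insert 7 (step 7): P = [3, 6, 7, 9] / [4, 8] / [5];  Q = [1, 3, 4, 6] / [2, 7] / [5]
  Insert 2 (step 8): P = [2, 6, 7, 9] / [3, 8] / [4] / [5];  Q = [1, 3, 4, 6] / [2, 7] / [5] / [8]
  Insert 1 (step 9): P = [1, 6, 7, 9] / [2, 8] / [3] / [4] / [5];  Q = [1, 3, 4, 6] / [2, 7] / [5] / [8] / [9]
Final shape: (4, 2, 1, 1, 1).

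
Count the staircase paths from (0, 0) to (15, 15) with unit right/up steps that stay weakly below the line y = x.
C_15 = 9694845

These NE paths below the diagonal are counted by the Catalan number C_n = (1/(n + 1)) · C(2n, n). For n = 15: C_15 = (1/16) · C(30, 15) = 155117520/16 = 9694845.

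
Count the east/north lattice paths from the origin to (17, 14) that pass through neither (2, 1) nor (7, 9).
Number of paths = 130096308

Inclusion–exclusion. Total paths: C(31, 17) = 265182525. Through P₁: C(3, 2)·C(28, 15) = 112326480. Through P₂: C(16, 7)·C(15, 10) = 34354320. Since P₁ is strictly southwest of P₂, a monotone path through both must visit P₁ then P₂; paths through both = C(3, 2)·C(13, 5)·C(15, 10) = 11594583. Avoid both = 265182525 − 112326480 − 34354320 + 11594583 = 130096308.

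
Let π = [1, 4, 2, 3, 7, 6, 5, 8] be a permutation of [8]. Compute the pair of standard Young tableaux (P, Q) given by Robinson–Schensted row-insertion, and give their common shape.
P = [1, 2, 3, 5, 8] / [4, 6] / [7];  Q = [1, 2, 4, 5, 8] / [3, 6] / [7];  common shape = (5, 2, 1)

Row-insert the values π_1, π_2, … into P one at a time, bumping the leftmost entry strictly greater than the inserted value down to the next row. The recording tableau Q records, in position (i, j), the step at which that cell was added to P.
  Insert 1 (step 1): P = [1];  Q = [1]
  Insert 4 (step 2): P = [1, 4];  Q = [1, 2]
  Insert 2 (step 3): P = [1, 2] / [4];  Q = [1, 2] / [3]
  Insert 3 (step 4): P = [1, 2, 3] / [4];  Q = [1, 2, 4] / [3]
  Insert 7 (step 5): P = [1, 2, 3, 7] / [4];  Q = [1, 2, 4, 5] / [3]
  Insert 6 (step 6): P = [1, 2, 3, 6] / [4, 7];  Q = [1, 2, 4, 5] / [3, 6]
  Insert 5 (step 7): P = [1, 2, 3, 5] / [4, 6] / [7];  Q = [1, 2, 4, 5] / [3, 6] / [7]
  Insert 8 (step 8): P = [1, 2, 3, 5, 8] / [4, 6] / [7];  Q = [1, 2, 4, 5, 8] / [3, 6] / [7]
Final shape: (5, 2, 1).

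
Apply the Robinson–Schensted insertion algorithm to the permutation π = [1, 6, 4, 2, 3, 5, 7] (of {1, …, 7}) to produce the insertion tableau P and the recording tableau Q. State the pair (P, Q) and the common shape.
P = [1, 2, 3, 5, 7] / [4] / [6];  Q = [1, 2, 5, 6, 7] / [3] / [4];  common shape = (5, 1, 1)

Row-insert the values π_1, π_2, … into P one at a time, bumping the leftmost entry strictly greater than the inserted value down to the next row. The recording tableau Q records, in position (i, j), the step at which that cell was added to P.
  Insert 1 (step 1): P = [1];  Q = [1]
  Insert 6 (step 2): P = [1, 6];  Q = [1, 2]
  Insert 4 (step 3): P = [1, 4] / [6];  Q = [1, 2] / [3]
  Insert 2 (step 4): P = [1, 2] / [4] / [6];  Q = [1, 2] / [3] / [4]
  Insert 3 (step 5): P = [1, 2, 3] / [4] / [6];  Q = [1, 2, 5] / [3] / [4]
  Insert 5 (step 6): P = [1, 2, 3, 5] / [4] / [6];  Q = [1, 2, 5, 6] / [3] / [4]
  Insert 7 (step 7): P = [1, 2, 3, 5, 7] / [4] / [6];  Q = [1, 2, 5, 6, 7] / [3] / [4]
Final shape: (5, 1, 1).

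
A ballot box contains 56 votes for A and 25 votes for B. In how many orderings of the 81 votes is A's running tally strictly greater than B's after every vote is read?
Strict-lead orderings = 201175458299403886168

Total orderings of the 81 votes with 56 for A: C(81, 56) = 525652003943603702568. By the Bertrand ballot formula (Cycle Lemma / reflection principle), the number of orderings in which A is strictly ahead of B throughout is (p − q)/(p + q) · C(p + q, p) = (56 − 25)/(56 + 25) · 525652003943603702568 = 201175458299403886168.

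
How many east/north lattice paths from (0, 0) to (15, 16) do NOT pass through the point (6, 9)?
Number of paths = 243282995

Total paths from (0, 0) to (15, 16): C(31, 15) = 300540195. Paths through (6, 9): (paths (0, 0) → (6, 9)) × (paths (6, 9) → (15, 16)) = C(15, 6) · C(16, 9) = 5005 · 11440 = 57257200. Avoidance count = 300540195 − 57257200 = 243282995.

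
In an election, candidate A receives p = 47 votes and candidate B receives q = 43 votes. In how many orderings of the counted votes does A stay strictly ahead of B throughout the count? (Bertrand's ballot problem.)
Strict-lead orderings = 4226093003378677243538880

Total orderings of the 90 votes with 47 for A: C(90, 47) = 95087092576020237979624800. By the Bertrand ballot formula (Cycle Lemma / reflection principle), the number of orderings in which A is strictly ahead of B throughout is (p − q)/(p + q) · C(p + q, p) = (47 − 43)/(47 + 43) · 95087092576020237979624800 = 4226093003378677243538880.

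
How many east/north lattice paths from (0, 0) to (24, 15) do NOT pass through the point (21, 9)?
Number of paths = 23939040060

Total paths from (0, 0) to (24, 15): C(39, 24) = 25140840660. Paths through (21, 9): (paths (0, 0) → (21, 9)) × (paths (21, 9) → (24, 15)) = C(30, 21) · C(9, 3) = 14307150 · 84 = 1201800600. Avoidance count = 25140840660 − 1201800600 = 23939040060.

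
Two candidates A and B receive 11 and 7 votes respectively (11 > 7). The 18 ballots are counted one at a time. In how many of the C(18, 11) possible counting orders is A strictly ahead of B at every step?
Strict-lead orderings = 7072

Total orderings of the 18 votes with 11 for A: C(18, 11) = 31824. By the Bertrand ballot formula (Cycle Lemma / reflection principle), the number of orderings in which A is strictly ahead of B throughout is (p − q)/(p + q) · C(p + q, p) = (11 − 7)/(11 + 7) · 31824 = 7072.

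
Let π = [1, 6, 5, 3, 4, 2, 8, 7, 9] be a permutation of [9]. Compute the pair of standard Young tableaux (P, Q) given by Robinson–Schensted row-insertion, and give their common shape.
P = [1, 2, 4, 7, 9] / [3, 8] / [5] / [6];  Q = [1, 2, 5, 7, 9] / [3, 8] / [4] / [6];  common shape = (5, 2, 1, 1)

Row-insert the values π_1, π_2, … into P one at a time, bumping the leftmost entry strictly greater than the inserted value down to the next row. The recording tableau Q records, in position (i, j), the step at which that cell was added to P.
  Insert 1 (step 1): P = [1];  Q = [1]
  Insert 6 (step 2): P = [1, 6];  Q = [1, 2]
  Insert 5 (step 3): P = [1, 5] / [6];  Q = [1, 2] / [3]
  Insert 3 (step 4): P = [1, 3] / [5] / [6];  Q = [1, 2] / [3] / [4]
  Insert 4 (step 5): P = [1, 3, 4] / [5] / [6];  Q = [1, 2, 5] / [3] / [4]
  Insert 2 (step 6): P = [1, 2, 4] / [3] / [5] / [6];  Q = [1, 2, 5] / [3] / [4] / [6]
  Insert 8 (step 7): P = [1, 2, 4, 8] / [3] / [5] / [6];  Q = [1, 2, 5, 7] / [3] / [4] / [6]
  Insert 7 (step 8): P = [1, 2, 4, 7] / [3, 8] / [5] / [6];  Q = [1, 2, 5, 7] / [3, 8] / [4] / [6]
  Insert 9 (step 9): P = [1, 2, 4, 7, 9] / [3, 8] / [5] / [6];  Q = [1, 2, 5, 7, 9] / [3, 8] / [4] / [6]
Final shape: (5, 2, 1, 1).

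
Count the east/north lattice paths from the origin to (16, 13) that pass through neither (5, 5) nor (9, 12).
Number of paths = 47131091

Inclusion–exclusion. Total paths: C(29, 16) = 67863915. Through P₁: C(10, 5)·C(19, 11) = 19046664. Through P₂: C(21, 9)·C(8, 7) = 2351440. Since P₁ is strictly southwest of P₂, a monotone path through both must visit P₁ then P₂; paths through both = C(10, 5)·C(11, 4)·C(8, 7) = 665280. Avoid both = 67863915 − 19046664 − 2351440 + 665280 = 47131091.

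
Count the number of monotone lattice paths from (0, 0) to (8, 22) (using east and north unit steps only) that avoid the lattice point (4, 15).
Number of paths = 4573845

Total paths from (0, 0) to (8, 22): C(30, 8) = 5852925. Paths through (4, 15): (paths (0, 0) → (4, 15)) × (paths (4, 15) → (8, 22)) = C(19, 4) · C(11, 4) = 3876 · 330 = 1279080. Avoidance count = 5852925 − 1279080 = 4573845.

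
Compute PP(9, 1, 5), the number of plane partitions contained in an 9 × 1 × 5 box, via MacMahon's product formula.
PP(9, 1, 5) = 2002

Evaluate the triple product over i = 1..9, j = 1..1, k = 1..5. The factors are (2/1) · (3/2) · (4/3) · (5/4) · (6/5) · (3/2) · (4/3) · (5/4) · … (45 factors total). The numerators and denominators telescope so the product is an integer; carrying out the multiplication exactly gives PP(9, 1, 5) = 2002.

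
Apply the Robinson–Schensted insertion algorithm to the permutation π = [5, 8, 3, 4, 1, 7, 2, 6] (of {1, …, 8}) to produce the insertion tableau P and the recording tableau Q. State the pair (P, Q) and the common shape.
P = [1, 2, 6] / [3, 4, 7] / [5, 8];  Q = [1, 2, 6] / [3, 4, 8] / [5, 7];  common shape = (3, 3, 2)

Row-insert the values π_1, π_2, … into P one at a time, bumping the leftmost entry strictly greater than the inserted value down to the next row. The recording tableau Q records, in position (i, j), the step at which that cell was added to P.
  Insert 5 (step 1): P = [5];  Q = [1]
  Insert 8 (step 2): P = [5, 8];  Q = [1, 2]
  Insert 3 (step 3): P = [3, 8] / [5];  Q = [1, 2] / [3]
  Insert 4 (step 4): P = [3, 4] / [5, 8];  Q = [1, 2] / [3, 4]
  Insert 1 (step 5): P = [1, 4] / [3, 8] / [5];  Q = [1, 2] / [3, 4] / [5]
  Insert 7 (step 6): P = [1, 4, 7] / [3, 8] / [5];  Q = [1, 2, 6] / [3, 4] / [5]
  Insert 2 (step 7): P = [1, 2, 7] / [3, 4] / [5, 8];  Q = [1, 2, 6] / [3, 4] / [5, 7]
  Insert 6 (step 8): P = [1, 2, 6] / [3, 4, 7] / [5, 8];  Q = [1, 2, 6] / [3, 4, 8] / [5, 7]
Final shape: (3, 3, 2).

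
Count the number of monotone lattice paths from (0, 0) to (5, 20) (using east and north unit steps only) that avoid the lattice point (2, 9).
Number of paths = 33110

Total paths from (0, 0) to (5, 20): C(25, 5) = 53130. Paths through (2, 9): (paths (0, 0) → (2, 9)) × (paths (2, 9) → (5, 20)) = C(11, 2) · C(14, 3) = 55 · 364 = 20020. Avoidance count = 53130 − 20020 = 33110.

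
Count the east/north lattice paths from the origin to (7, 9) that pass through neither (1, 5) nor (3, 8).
Number of paths = 9655

Inclusion–exclusion. Total paths: C(16, 7) = 11440. Through P₁: C(6, 1)·C(10, 6) = 1260. Through P₂: C(11, 3)·C(5, 4) = 825. Since P₁ is strictly southwest of P₂, a monotone path through both must visit P₁ then P₂; paths through both = C(6, 1)·C(5, 2)·C(5, 4) = 300. Avoid both = 11440 − 1260 − 825 + 300 = 9655.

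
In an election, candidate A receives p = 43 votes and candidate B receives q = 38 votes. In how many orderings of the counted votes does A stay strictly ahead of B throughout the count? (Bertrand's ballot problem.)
Strict-lead orderings = 11324801179267241666000

Total orderings of the 81 votes with 43 for A: C(81, 43) = 183461779104129314989200. By the Bertrand ballot formula (Cycle Lemma / reflection principle), the number of orderings in which A is strictly ahead of B throughout is (p − q)/(p + q) · C(p + q, p) = (43 − 38)/(43 + 38) · 183461779104129314989200 = 11324801179267241666000.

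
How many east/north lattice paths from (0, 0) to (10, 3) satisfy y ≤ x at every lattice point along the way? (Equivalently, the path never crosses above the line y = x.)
Number of paths = 208

By the reflection principle (André's argument), the number of monotone paths to (10, 3) with n ≤ m that never go above y = x is C(13, 10) − C(13, 11) = 286 − 78 = 208.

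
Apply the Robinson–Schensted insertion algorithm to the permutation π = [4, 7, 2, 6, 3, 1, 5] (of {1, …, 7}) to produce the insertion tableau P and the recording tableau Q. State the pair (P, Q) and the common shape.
P = [1, 3, 5] / [2, 6] / [4] / [7];  Q = [1, 2, 7] / [3, 4] / [5] / [6];  common shape = (3, 2, 1, 1)

Row-insert the values π_1, π_2, … into P one at a time, bumping the leftmost entry strictly greater than the inserted value down to the next row. The recording tableau Q records, in position (i, j), the step at which that cell was added to P.
  Insert 4 (step 1): P = [4];  Q = [1]
  Insert 7 (step 2): P = [4, 7];  Q = [1, 2]
  Insert 2 (step 3): P = [2, 7] / [4];  Q = [1, 2] / [3]
  Insert 6 (step 4): P = [2, 6] / [4, 7];  Q = [1, 2] / [3, 4]
  Insert 3 (step 5): P = [2, 3] / [4, 6] / [7];  Q = [1, 2] / [3, 4] / [5]
  Insert 1 (step 6): P = [1, 3] / [2, 6] / [4] / [7];  Q = [1, 2] / [3, 4] / [5] / [6]
  Insert 5 (step 7): P = [1, 3, 5] / [2, 6] / [4] / [7];  Q = [1, 2, 7] / [3, 4] / [5] / [6]
Final shape: (3, 2, 1, 1).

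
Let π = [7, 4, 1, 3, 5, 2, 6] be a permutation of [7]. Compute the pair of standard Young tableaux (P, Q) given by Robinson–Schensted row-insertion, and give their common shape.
P = [1, 2, 5, 6] / [3] / [4] / [7];  Q = [1, 4, 5, 7] / [2] / [3] / [6];  common shape = (4, 1, 1, 1)

Row-insert the values π_1, π_2, … into P one at a time, bumping the leftmost entry strictly greater than the inserted value down to the next row. The recording tableau Q records, in position (i, j), the step at which that cell was added to P.
  Insert 7 (step 1): P = [7];  Q = [1]
  Insert 4 (step 2): P = [4] / [7];  Q = [1] / [2]
  Insert 1 (step 3): P = [1] / [4] / [7];  Q = [1] / [2] / [3]
  Insert 3 (step 4): P = [1, 3] / [4] / [7];  Q = [1, 4] / [2] / [3]
  Insert 5 (step 5): P = [1, 3, 5] / [4] / [7];  Q = [1, 4, 5] / [2] / [3]
  Insert 2 (step 6): P = [1, 2, 5] / [3] / [4] / [7];  Q = [1, 4, 5] / [2] / [3] / [6]
  Insert 6 (step 7): P = [1, 2, 5, 6] / [3] / [4] / [7];  Q = [1, 4, 5, 7] / [2] / [3] / [6]
Final shape: (4, 1, 1, 1).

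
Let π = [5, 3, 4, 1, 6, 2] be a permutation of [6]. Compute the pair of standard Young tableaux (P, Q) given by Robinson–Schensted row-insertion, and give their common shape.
P = [1, 2, 6] / [3, 4] / [5];  Q = [1, 3, 5] / [2, 6] / [4];  common shape = (3, 2, 1)

Row-insert the values π_1, π_2, … into P one at a time, bumping the leftmost entry strictly greater than the inserted value down to the next row. The recording tableau Q records, in position (i, j), the step at which that cell was added to P.
  Insert 5 (step 1): P = [5];  Q = [1]
  Insert 3 (step 2): P = [3] / [5];  Q = [1] / [2]
  Insert 4 (step 3): P = [3, 4] / [5];  Q = [1, 3] / [2]
  Insert 1 (step 4): P = [1, 4] / [3] / [5];  Q = [1, 3] / [2] / [4]
  Insert 6 (step 5): P = [1, 4, 6] / [3] / [5];  Q = [1, 3, 5] / [2] / [4]
  Insert 2 (step 6): P = [1, 2, 6] / [3, 4] / [5];  Q = [1, 3, 5] / [2, 6] / [4]
Final shape: (3, 2, 1).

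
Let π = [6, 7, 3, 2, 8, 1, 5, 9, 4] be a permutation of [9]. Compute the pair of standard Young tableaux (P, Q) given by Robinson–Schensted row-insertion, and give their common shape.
P = [1, 4, 8, 9] / [2, 5] / [3, 7] / [6];  Q = [1, 2, 5, 8] / [3, 7] / [4, 9] / [6];  common shape = (4, 2, 2, 1)

Row-insert the values π_1, π_2, … into P one at a time, bumping the leftmost entry strictly greater than the inserted value down to the next row. The recording tableau Q records, in position (i, j), the step at which that cell was added to P.
  Insert 6 (step 1): P = [6];  Q = [1]
  Insert 7 (step 2): P = [6, 7];  Q = [1, 2]
  Insert 3 (step 3): P = [3, 7] / [6];  Q = [1, 2] / [3]
  Insert 2 (step 4): P = [2, 7] / [3] / [6];  Q = [1, 2] / [3] / [4]
  Insert 8 (step 5): P = [2, 7, 8] / [3] / [6];  Q = [1, 2, 5] / [3] / [4]
  Insert 1 (step 6): P = [1, 7, 8] / [2] / [3] / [6];  Q = [1, 2, 5] / [3] / [4] / [6]
  Insert 5 (step 7): P = [1, 5, 8] / [2, 7] / [3] / [6];  Q = [1, 2, 5] / [3, 7] / [4] / [6]
  Insert 9 (step 8): P = [1, 5, 8, 9] / [2, 7] / [3] / [6];  Q = [1, 2, 5, 8] / [3, 7] / [4] / [6]
  Insert 4 (step 9): P = [1, 4, 8, 9] / [2, 5] / [3, 7] / [6];  Q = [1, 2, 5, 8] / [3, 7] / [4, 9] / [6]
Final shape: (4, 2, 2, 1).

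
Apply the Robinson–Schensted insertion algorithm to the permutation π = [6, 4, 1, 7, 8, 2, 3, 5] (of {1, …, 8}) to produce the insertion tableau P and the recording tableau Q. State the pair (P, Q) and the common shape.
P = [1, 2, 3, 5] / [4, 7, 8] / [6];  Q = [1, 4, 5, 8] / [2, 6, 7] / [3];  common shape = (4, 3, 1)

Row-insert the values π_1, π_2, … into P one at a time, bumping the leftmost entry strictly greater than the inserted value down to the next row. The recording tableau Q records, in position (i, j), the step at which that cell was added to P.
  Insert 6 (step 1): P = [6];  Q = [1]
  Insert 4 (step 2): P = [4] / [6];  Q = [1] / [2]
  Insert 1 (step 3): P = [1] / [4] / [6];  Q = [1] / [2] / [3]
  Insert 7 (step 4): P = [1, 7] / [4] / [6];  Q = [1, 4] / [2] / [3]
  Insert 8 (step 5): P = [1, 7, 8] / [4] / [6];  Q = [1, 4, 5] / [2] / [3]
  Insert 2 (step 6): P = [1, 2, 8] / [4, 7] / [6];  Q = [1, 4, 5] / [2, 6] / [3]
  Insert 3 (step 7): P = [1, 2, 3] / [4, 7, 8] / [6];  Q = [1, 4, 5] / [2, 6, 7] / [3]
  Insert 5 (step 8): P = [1, 2, 3, 5] / [4, 7, 8] / [6];  Q = [1, 4, 5, 8] / [2, 6, 7] / [3]
Final shape: (4, 3, 1).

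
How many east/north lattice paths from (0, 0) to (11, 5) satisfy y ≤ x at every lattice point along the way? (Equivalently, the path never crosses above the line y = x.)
Number of paths = 2548

By the reflection principle (André's argument), the number of monotone paths to (11, 5) with n ≤ m that never go above y = x is C(16, 11) − C(16, 12) = 4368 − 1820 = 2548.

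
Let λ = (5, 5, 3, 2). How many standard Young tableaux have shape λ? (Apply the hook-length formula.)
# SYT of shape (5, 5, 3, 2) = 96525

Hook-length formula: f^λ = n! / Π hook(c), product over all cells c of the Young diagram. For λ = (5, 5, 3, 2), n = 15 boxes. Hook lengths by row (left-to-right, top-to-bottom): [8, 7, 5, 3, 2]; [7, 6, 4, 2, 1]; [4, 3, 1]; [2, 1]. Product of hooks = 13547520. So f^λ = 15! / 13547520 = 1307674368000 / 13547520 = 96525.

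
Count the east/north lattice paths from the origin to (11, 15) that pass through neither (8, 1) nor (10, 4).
Number of paths = 7709108

Inclusion–exclusion. Total paths: C(26, 11) = 7726160. Through P₁: C(9, 8)·C(17, 3) = 6120. Through P₂: C(14, 10)·C(12, 1) = 12012. Since P₁ is strictly southwest of P₂, a monotone path through both must visit P₁ then P₂; paths through both = C(9, 8)·C(5, 2)·C(12, 1) = 1080. Avoid both = 7726160 − 6120 − 12012 + 1080 = 7709108.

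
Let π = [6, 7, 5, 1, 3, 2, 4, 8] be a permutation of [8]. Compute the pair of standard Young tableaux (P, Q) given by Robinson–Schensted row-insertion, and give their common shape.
P = [1, 2, 4, 8] / [3, 7] / [5] / [6];  Q = [1, 2, 7, 8] / [3, 5] / [4] / [6];  common shape = (4, 2, 1, 1)

Row-insert the values π_1, π_2, … into P one at a time, bumping the leftmost entry strictly greater than the inserted value down to the next row. The recording tableau Q records, in position (i, j), the step at which that cell was added to P.
  Insert 6 (step 1): P = [6];  Q = [1]
  Insert 7 (step 2): P = [6, 7];  Q = [1, 2]
  Insert 5 (step 3): P = [5, 7] / [6];  Q = [1, 2] / [3]
  Insert 1 (step 4): P = [1, 7] / [5] / [6];  Q = [1, 2] / [3] / [4]
  Insert 3 (step 5): P = [1, 3] / [5, 7] / [6];  Q = [1, 2] / [3, 5] / [4]
  Insert 2 (step 6): P = [1, 2] / [3, 7] / [5] / [6];  Q = [1, 2] / [3, 5] / [4] / [6]
  Insert 4 (step 7): P = [1, 2, 4] / [3, 7] / [5] / [6];  Q = [1, 2, 7] / [3, 5] / [4] / [6]
  Insert 8 (step 8): P = [1, 2, 4, 8] / [3, 7] / [5] / [6];  Q = [1, 2, 7, 8] / [3, 5] / [4] / [6]
Final shape: (4, 2, 1, 1).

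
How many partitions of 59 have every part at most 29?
p(59, parts ≤ 29) = 808795

Use the recurrence p(n, m) = p(n, m−1) + p(n−m, m): either the largest part is < m (count p(n, m−1)) or the largest part is exactly m (remove one copy of m, count p(n−m, m)). With p(0, ·) = 1 this gives p(59, parts ≤ 29) = 808795. (By conjugating Young diagrams, this also counts partitions of 59 into at most 29 parts.)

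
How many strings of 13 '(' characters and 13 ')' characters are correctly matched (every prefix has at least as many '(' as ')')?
C_13 = 742900

These balanced parentheses are counted by the Catalan number C_n = (1/(n + 1)) · C(2n, n). For n = 13: C_13 = (1/14) · C(26, 13) = 10400600/14 = 742900.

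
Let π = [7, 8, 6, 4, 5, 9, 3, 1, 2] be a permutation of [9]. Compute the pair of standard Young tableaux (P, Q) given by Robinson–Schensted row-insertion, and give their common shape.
P = [1, 2, 9] / [3, 5] / [4, 8] / [6] / [7];  Q = [1, 2, 6] / [3, 5] / [4, 9] / [7] / [8];  common shape = (3, 2, 2, 1, 1)

Row-insert the values π_1, π_2, … into P one at a time, bumping the leftmost entry strictly greater than the inserted value down to the next row. The recording tableau Q records, in position (i, j), the step at which that cell was added to P.
  Insert 7 (step 1): P = [7];  Q = [1]
  Insert 8 (step 2): P = [7, 8];  Q = [1, 2]
  Insert 6 (step 3): P = [6, 8] / [7];  Q = [1, 2] / [3]
  Insert 4 (step 4): P = [4, 8] / [6] / [7];  Q = [1, 2] / [3] / [4]
  Insert 5 (step 5): P = [4, 5] / [6, 8] / [7];  Q = [1, 2] / [3, 5] / [4]
  Insert 9 (step 6): P = [4, 5, 9] / [6, 8] / [7];  Q = [1, 2, 6] / [3, 5] / [4]
  Insert 3 (step 7): P = [3, 5, 9] / [4, 8] / [6] / [7];  Q = [1, 2, 6] / [3, 5] / [4] / [7]
  Insert 1 (step 8): P = [1, 5, 9] / [3, 8] / [4] / [6] / [7];  Q = [1, 2, 6] / [3, 5] / [4] / [7] / [8]
  Insert 2 (step 9): P = [1, 2, 9] / [3, 5] / [4, 8] / [6] / [7];  Q = [1, 2, 6] / [3, 5] / [4, 9] / [7] / [8]
Final shape: (3, 2, 2, 1, 1).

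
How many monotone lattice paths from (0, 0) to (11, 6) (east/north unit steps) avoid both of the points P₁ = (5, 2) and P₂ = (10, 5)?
Number of paths = 4312

Inclusion–exclusion. Total paths: C(17, 11) = 12376. Through P₁: C(7, 5)·C(10, 6) = 4410. Through P₂: C(15, 10)·C(2, 1) = 6006. Since P₁ is strictly southwest of P₂, a monotone path through both must visit P₁ then P₂; paths through both = C(7, 5)·C(8, 5)·C(2, 1) = 2352. Avoid both = 12376 − 4410 − 6006 + 2352 = 4312.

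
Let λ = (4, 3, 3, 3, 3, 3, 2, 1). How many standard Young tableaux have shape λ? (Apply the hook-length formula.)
# SYT of shape (4, 3, 3, 3, 3, 3, 2, 1) = 118243840

Hook-length formula: f^λ = n! / Π hook(c), product over all cells c of the Young diagram. For λ = (4, 3, 3, 3, 3, 3, 2, 1), n = 22 boxes. Hook lengths by row (left-to-right, top-to-bottom): [11, 9, 7, 1]; [9, 7, 5]; [8, 6, 4]; [7, 5, 3]; [6, 4, 2]; [5, 3, 1]; [3, 1]; [1]. Product of hooks = 9505786752000. So f^λ = 22! / 9505786752000 = 1124000727777607680000 / 9505786752000 = 118243840.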